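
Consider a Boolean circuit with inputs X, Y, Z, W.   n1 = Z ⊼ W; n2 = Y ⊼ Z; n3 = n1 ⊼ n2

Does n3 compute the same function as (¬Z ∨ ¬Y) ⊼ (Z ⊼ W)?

n1 = Z ⊼ W
n2 = Y ⊼ Z
n3 = n1 ⊼ n2 = (Z ⊼ W) ⊼ (Y ⊼ Z)
At X=0, Y=0, Z=0, W=0: circuit gives 0, formula gives 0.
At X=0, Y=0, Z=1, W=1: circuit gives 1, formula gives 1.
Agrees on all 16 inputs.

Yes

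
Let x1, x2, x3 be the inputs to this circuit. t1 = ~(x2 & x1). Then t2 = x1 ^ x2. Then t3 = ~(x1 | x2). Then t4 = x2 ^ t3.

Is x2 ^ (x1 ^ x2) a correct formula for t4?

No

t3 = ~(x1 | x2)
t4 = x2 ^ t3 = x2 ^ (~(x1 | x2))
At x1=0, x2=0, x3=0: circuit gives 1, formula gives 0.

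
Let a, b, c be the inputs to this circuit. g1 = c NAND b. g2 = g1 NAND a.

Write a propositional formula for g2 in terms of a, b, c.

(c NAND b) NAND a

g1 = c NAND b
g2 = g1 NAND a = (c NAND b) NAND a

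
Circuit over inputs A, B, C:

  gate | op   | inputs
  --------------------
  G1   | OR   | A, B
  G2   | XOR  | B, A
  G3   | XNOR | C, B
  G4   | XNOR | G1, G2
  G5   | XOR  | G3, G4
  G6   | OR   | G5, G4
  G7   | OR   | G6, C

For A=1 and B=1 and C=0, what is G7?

0

G1 = 1 OR 1 = 1
G2 = 1 XOR 1 = 0
G3 = 0 XNOR 1 = 0
G4 = 1 XNOR 0 = 0
G5 = 0 XOR 0 = 0
G6 = 0 OR 0 = 0
G7 = 0 OR 0 = 0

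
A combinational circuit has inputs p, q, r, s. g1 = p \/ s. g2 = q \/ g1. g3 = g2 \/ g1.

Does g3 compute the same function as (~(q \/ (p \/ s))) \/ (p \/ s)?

No

g1 = p \/ s
g2 = q \/ g1 = q \/ (p \/ s)
g3 = g2 \/ g1 = (q \/ (p \/ s)) \/ (p \/ s)
At p=0, q=0, r=0, s=0: circuit gives 0, formula gives 1.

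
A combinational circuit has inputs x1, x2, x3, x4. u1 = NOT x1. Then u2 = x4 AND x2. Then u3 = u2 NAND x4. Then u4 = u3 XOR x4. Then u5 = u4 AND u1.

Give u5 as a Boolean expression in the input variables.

(((x4 AND x2) NAND x4) XOR x4) AND NOT x1

u1 = NOT x1
u2 = x4 AND x2
u3 = u2 NAND x4 = (x4 AND x2) NAND x4
u4 = u3 XOR x4 = ((x4 AND x2) NAND x4) XOR x4
u5 = u4 AND u1 = (((x4 AND x2) NAND x4) XOR x4) AND NOT x1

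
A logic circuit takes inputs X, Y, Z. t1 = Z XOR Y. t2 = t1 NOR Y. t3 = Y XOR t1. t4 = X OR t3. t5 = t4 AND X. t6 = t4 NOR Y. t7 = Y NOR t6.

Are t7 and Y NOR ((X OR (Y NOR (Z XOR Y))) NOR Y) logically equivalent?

t1 = Z XOR Y
t3 = Y XOR t1 = Y XOR (Z XOR Y)
t4 = X OR t3 = X OR (Y XOR (Z XOR Y))
t6 = t4 NOR Y = (X OR (Y XOR (Z XOR Y))) NOR Y
t7 = Y NOR t6 = Y NOR ((X OR (Y XOR (Z XOR Y))) NOR Y)
At X=0, Y=0, Z=0: circuit gives 0, formula gives 1.

No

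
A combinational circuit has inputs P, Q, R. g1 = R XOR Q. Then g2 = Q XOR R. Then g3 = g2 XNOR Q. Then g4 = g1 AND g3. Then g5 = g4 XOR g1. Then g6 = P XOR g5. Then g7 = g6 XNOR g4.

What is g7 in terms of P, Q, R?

g1 = R XOR Q
g2 = Q XOR R
g3 = g2 XNOR Q = (Q XOR R) XNOR Q
g4 = g1 AND g3 = (R XOR Q) AND ((Q XOR R) XNOR Q)
g5 = g4 XOR g1 = ((R XOR Q) AND ((Q XOR R) XNOR Q)) XOR (R XOR Q)
g6 = P XOR g5 = P XOR (((R XOR Q) AND ((Q XOR R) XNOR Q)) XOR (R XOR Q))
g7 = g6 XNOR g4 = (P XOR (((R XOR Q) AND ((Q XOR R) XNOR Q)) XOR (R XOR Q))) XNOR ((R XOR Q) AND ((Q XOR R) XNOR Q))

(P XOR (((R XOR Q) AND ((Q XOR R) XNOR Q)) XOR (R XOR Q))) XNOR ((R XOR Q) AND ((Q XOR R) XNOR Q))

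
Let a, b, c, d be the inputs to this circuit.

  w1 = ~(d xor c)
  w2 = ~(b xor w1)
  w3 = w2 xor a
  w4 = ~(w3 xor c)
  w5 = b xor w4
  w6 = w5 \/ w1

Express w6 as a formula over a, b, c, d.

w1 = ~(d xor c)
w2 = ~(b xor w1) = ~(b xor (~(d xor c)))
w3 = w2 xor a = (~(b xor (~(d xor c)))) xor a
w4 = ~(w3 xor c) = ~(((~(b xor (~(d xor c)))) xor a) xor c)
w5 = b xor w4 = b xor (~(((~(b xor (~(d xor c)))) xor a) xor c))
w6 = w5 \/ w1 = (b xor (~(((~(b xor (~(d xor c)))) xor a) xor c))) \/ (~(d xor c))

(b xor (~(((~(b xor (~(d xor c)))) xor a) xor c))) \/ (~(d xor c))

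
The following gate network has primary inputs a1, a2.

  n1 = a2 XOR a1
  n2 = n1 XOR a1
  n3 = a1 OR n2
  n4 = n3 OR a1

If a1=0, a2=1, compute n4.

n1 = 1 XOR 0 = 1
n2 = 1 XOR 0 = 1
n3 = 0 OR 1 = 1
n4 = 1 OR 0 = 1

1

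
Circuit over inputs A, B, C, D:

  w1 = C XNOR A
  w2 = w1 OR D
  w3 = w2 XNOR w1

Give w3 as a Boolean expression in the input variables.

w1 = C XNOR A
w2 = w1 OR D = (C XNOR A) OR D
w3 = w2 XNOR w1 = ((C XNOR A) OR D) XNOR (C XNOR A)

((C XNOR A) OR D) XNOR (C XNOR A)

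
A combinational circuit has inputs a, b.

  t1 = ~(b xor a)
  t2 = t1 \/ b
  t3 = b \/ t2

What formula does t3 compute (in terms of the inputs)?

b \/ ((~(b xor a)) \/ b)

t1 = ~(b xor a)
t2 = t1 \/ b = (~(b xor a)) \/ b
t3 = b \/ t2 = b \/ ((~(b xor a)) \/ b)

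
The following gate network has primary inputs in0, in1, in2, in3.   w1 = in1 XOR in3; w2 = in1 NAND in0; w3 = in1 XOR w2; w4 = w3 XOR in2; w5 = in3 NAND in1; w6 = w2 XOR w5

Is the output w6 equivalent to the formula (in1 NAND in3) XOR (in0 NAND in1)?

w2 = in1 NAND in0
w5 = in3 NAND in1
w6 = w2 XOR w5 = (in1 NAND in0) XOR (in3 NAND in1)
At in0=0, in1=0, in2=0, in3=0: circuit gives 0, formula gives 0.
At in0=0, in1=1, in2=0, in3=1: circuit gives 1, formula gives 1.
Agrees on all 16 inputs.

Yes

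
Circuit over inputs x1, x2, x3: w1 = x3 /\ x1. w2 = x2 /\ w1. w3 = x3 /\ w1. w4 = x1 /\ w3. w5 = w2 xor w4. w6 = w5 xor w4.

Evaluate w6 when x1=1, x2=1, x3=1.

1

w1 = 1 /\ 1 = 1
w2 = 1 /\ 1 = 1
w3 = 1 /\ 1 = 1
w4 = 1 /\ 1 = 1
w5 = 1 xor 1 = 0
w6 = 0 xor 1 = 1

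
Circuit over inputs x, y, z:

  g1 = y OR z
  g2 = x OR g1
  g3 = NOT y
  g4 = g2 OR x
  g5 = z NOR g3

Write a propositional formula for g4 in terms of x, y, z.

g1 = y OR z
g2 = x OR g1 = x OR (y OR z)
g4 = g2 OR x = (x OR (y OR z)) OR x

(x OR (y OR z)) OR x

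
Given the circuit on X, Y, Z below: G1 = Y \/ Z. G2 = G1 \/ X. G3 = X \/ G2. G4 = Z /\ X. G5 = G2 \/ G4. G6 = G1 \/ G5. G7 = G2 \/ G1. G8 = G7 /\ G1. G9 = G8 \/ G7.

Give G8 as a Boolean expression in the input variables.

(((Y \/ Z) \/ X) \/ (Y \/ Z)) /\ (Y \/ Z)

G1 = Y \/ Z
G2 = G1 \/ X = (Y \/ Z) \/ X
G7 = G2 \/ G1 = ((Y \/ Z) \/ X) \/ (Y \/ Z)
G8 = G7 /\ G1 = (((Y \/ Z) \/ X) \/ (Y \/ Z)) /\ (Y \/ Z)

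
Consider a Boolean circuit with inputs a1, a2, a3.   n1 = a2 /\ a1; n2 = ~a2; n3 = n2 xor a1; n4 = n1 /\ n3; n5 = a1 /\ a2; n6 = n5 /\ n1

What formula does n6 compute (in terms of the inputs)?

(a1 /\ a2) /\ (a2 /\ a1)

n1 = a2 /\ a1
n5 = a1 /\ a2
n6 = n5 /\ n1 = (a1 /\ a2) /\ (a2 /\ a1)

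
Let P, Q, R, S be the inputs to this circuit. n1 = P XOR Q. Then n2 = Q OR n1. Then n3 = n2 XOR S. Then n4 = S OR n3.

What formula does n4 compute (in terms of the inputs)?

S OR ((Q OR (P XOR Q)) XOR S)

n1 = P XOR Q
n2 = Q OR n1 = Q OR (P XOR Q)
n3 = n2 XOR S = (Q OR (P XOR Q)) XOR S
n4 = S OR n3 = S OR ((Q OR (P XOR Q)) XOR S)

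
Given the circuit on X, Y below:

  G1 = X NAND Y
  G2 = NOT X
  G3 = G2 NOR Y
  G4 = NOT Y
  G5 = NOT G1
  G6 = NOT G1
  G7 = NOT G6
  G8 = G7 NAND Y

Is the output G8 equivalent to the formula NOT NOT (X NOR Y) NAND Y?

G1 = X NAND Y
G6 = NOT G1 = NOT (X NAND Y)
G7 = NOT G6 = NOT NOT (X NAND Y)
G8 = G7 NAND Y = NOT NOT (X NAND Y) NAND Y
At X=0, Y=1: circuit gives 0, formula gives 1.

No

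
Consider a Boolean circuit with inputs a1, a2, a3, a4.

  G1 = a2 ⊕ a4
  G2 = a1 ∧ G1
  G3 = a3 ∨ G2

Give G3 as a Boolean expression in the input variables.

a3 ∨ (a1 ∧ (a2 ⊕ a4))

G1 = a2 ⊕ a4
G2 = a1 ∧ G1 = a1 ∧ (a2 ⊕ a4)
G3 = a3 ∨ G2 = a3 ∨ (a1 ∧ (a2 ⊕ a4))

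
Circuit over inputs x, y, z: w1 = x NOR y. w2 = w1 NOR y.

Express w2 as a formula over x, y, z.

w1 = x NOR y
w2 = w1 NOR y = (x NOR y) NOR y

(x NOR y) NOR y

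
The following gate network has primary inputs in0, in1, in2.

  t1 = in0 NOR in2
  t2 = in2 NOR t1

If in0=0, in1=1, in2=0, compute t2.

t1 = 0 NOR 0 = 1
t2 = 0 NOR 1 = 0

0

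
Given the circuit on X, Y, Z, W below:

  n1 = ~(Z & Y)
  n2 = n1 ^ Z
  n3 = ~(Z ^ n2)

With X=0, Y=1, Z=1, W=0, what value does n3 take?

n1 = ~(1 & 1) = 0
n2 = 0 ^ 1 = 1
n3 = ~(1 ^ 1) = 1

1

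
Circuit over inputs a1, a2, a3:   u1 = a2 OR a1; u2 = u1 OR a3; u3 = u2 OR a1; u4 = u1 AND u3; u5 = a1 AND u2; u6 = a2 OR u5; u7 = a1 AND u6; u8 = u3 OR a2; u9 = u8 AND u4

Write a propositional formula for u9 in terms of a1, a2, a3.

((((a2 OR a1) OR a3) OR a1) OR a2) AND ((a2 OR a1) AND (((a2 OR a1) OR a3) OR a1))

u1 = a2 OR a1
u2 = u1 OR a3 = (a2 OR a1) OR a3
u3 = u2 OR a1 = ((a2 OR a1) OR a3) OR a1
u4 = u1 AND u3 = (a2 OR a1) AND (((a2 OR a1) OR a3) OR a1)
u8 = u3 OR a2 = (((a2 OR a1) OR a3) OR a1) OR a2
u9 = u8 AND u4 = ((((a2 OR a1) OR a3) OR a1) OR a2) AND ((a2 OR a1) AND (((a2 OR a1) OR a3) OR a1))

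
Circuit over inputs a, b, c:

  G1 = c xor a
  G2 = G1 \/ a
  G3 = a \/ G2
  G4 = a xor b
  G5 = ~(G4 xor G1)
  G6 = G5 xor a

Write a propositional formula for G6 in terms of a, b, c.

G1 = c xor a
G4 = a xor b
G5 = ~(G4 xor G1) = ~((a xor b) xor (c xor a))
G6 = G5 xor a = (~((a xor b) xor (c xor a))) xor a

(~((a xor b) xor (c xor a))) xor a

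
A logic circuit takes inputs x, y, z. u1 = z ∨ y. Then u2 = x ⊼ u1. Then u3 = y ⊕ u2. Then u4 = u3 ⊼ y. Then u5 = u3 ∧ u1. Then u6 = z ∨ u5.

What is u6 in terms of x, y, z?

u1 = z ∨ y
u2 = x ⊼ u1 = x ⊼ (z ∨ y)
u3 = y ⊕ u2 = y ⊕ (x ⊼ (z ∨ y))
u5 = u3 ∧ u1 = (y ⊕ (x ⊼ (z ∨ y))) ∧ (z ∨ y)
u6 = z ∨ u5 = z ∨ ((y ⊕ (x ⊼ (z ∨ y))) ∧ (z ∨ y))

z ∨ ((y ⊕ (x ⊼ (z ∨ y))) ∧ (z ∨ y))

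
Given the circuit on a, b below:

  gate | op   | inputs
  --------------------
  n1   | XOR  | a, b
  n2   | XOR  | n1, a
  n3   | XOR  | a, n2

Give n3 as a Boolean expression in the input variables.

a XOR ((a XOR b) XOR a)

n1 = a XOR b
n2 = n1 XOR a = (a XOR b) XOR a
n3 = a XOR n2 = a XOR ((a XOR b) XOR a)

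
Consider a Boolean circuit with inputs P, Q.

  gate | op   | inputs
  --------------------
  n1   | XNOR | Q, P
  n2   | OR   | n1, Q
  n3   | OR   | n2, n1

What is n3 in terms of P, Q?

((Q XNOR P) OR Q) OR (Q XNOR P)

n1 = Q XNOR P
n2 = n1 OR Q = (Q XNOR P) OR Q
n3 = n2 OR n1 = ((Q XNOR P) OR Q) OR (Q XNOR P)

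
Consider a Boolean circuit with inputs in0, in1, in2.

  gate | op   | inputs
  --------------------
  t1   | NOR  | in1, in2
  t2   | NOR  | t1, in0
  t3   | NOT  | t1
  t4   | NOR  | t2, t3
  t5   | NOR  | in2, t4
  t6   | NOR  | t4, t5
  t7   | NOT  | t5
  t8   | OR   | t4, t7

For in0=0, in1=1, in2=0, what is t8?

0

t1 = 1 NOR 0 = 0
t2 = 0 NOR 0 = 1
t3 = NOT 0 = 1
t4 = 1 NOR 1 = 0
t5 = 0 NOR 0 = 1
t7 = NOT 1 = 0
t8 = 0 OR 0 = 0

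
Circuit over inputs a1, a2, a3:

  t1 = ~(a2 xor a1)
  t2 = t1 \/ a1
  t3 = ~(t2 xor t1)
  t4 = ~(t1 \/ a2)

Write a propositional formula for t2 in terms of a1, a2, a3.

t1 = ~(a2 xor a1)
t2 = t1 \/ a1 = (~(a2 xor a1)) \/ a1

(~(a2 xor a1)) \/ a1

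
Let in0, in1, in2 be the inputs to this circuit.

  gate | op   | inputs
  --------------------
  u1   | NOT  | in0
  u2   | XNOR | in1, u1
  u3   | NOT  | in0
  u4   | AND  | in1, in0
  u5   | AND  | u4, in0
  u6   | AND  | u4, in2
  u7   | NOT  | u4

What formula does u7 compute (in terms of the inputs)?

u4 = in1 AND in0
u7 = NOT u4 = NOT (in1 AND in0)

NOT (in1 AND in0)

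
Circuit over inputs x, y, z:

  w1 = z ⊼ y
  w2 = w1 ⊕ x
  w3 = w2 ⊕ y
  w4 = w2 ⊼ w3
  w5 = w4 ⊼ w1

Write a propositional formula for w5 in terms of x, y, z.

w1 = z ⊼ y
w2 = w1 ⊕ x = (z ⊼ y) ⊕ x
w3 = w2 ⊕ y = ((z ⊼ y) ⊕ x) ⊕ y
w4 = w2 ⊼ w3 = ((z ⊼ y) ⊕ x) ⊼ (((z ⊼ y) ⊕ x) ⊕ y)
w5 = w4 ⊼ w1 = (((z ⊼ y) ⊕ x) ⊼ (((z ⊼ y) ⊕ x) ⊕ y)) ⊼ (z ⊼ y)

(((z ⊼ y) ⊕ x) ⊼ (((z ⊼ y) ⊕ x) ⊕ y)) ⊼ (z ⊼ y)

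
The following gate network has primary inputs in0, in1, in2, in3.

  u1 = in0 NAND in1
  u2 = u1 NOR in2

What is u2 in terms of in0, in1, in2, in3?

(in0 NAND in1) NOR in2

u1 = in0 NAND in1
u2 = u1 NOR in2 = (in0 NAND in1) NOR in2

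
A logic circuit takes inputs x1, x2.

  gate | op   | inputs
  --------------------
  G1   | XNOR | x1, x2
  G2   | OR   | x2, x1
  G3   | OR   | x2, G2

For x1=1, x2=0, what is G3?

1

G2 = 0 OR 1 = 1
G3 = 0 OR 1 = 1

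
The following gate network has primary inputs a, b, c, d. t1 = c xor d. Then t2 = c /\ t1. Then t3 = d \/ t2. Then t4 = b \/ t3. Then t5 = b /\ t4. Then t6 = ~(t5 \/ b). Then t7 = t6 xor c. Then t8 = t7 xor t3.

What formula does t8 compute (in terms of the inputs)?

((~((b /\ (b \/ (d \/ (c /\ (c xor d))))) \/ b)) xor c) xor (d \/ (c /\ (c xor d)))

t1 = c xor d
t2 = c /\ t1 = c /\ (c xor d)
t3 = d \/ t2 = d \/ (c /\ (c xor d))
t4 = b \/ t3 = b \/ (d \/ (c /\ (c xor d)))
t5 = b /\ t4 = b /\ (b \/ (d \/ (c /\ (c xor d))))
t6 = ~(t5 \/ b) = ~((b /\ (b \/ (d \/ (c /\ (c xor d))))) \/ b)
t7 = t6 xor c = (~((b /\ (b \/ (d \/ (c /\ (c xor d))))) \/ b)) xor c
t8 = t7 xor t3 = ((~((b /\ (b \/ (d \/ (c /\ (c xor d))))) \/ b)) xor c) xor (d \/ (c /\ (c xor d)))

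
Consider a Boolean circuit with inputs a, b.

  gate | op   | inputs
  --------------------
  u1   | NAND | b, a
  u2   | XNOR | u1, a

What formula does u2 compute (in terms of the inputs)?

u1 = b NAND a
u2 = u1 XNOR a = (b NAND a) XNOR a

(b NAND a) XNOR a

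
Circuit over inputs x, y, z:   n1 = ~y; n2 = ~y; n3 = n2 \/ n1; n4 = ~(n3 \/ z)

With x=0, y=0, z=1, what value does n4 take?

n1 = ~0 = 1
n2 = ~0 = 1
n3 = 1 \/ 1 = 1
n4 = ~(1 \/ 1) = 0

0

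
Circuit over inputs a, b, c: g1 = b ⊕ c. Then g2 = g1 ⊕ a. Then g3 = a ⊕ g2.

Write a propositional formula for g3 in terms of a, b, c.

g1 = b ⊕ c
g2 = g1 ⊕ a = (b ⊕ c) ⊕ a
g3 = a ⊕ g2 = a ⊕ ((b ⊕ c) ⊕ a)

a ⊕ ((b ⊕ c) ⊕ a)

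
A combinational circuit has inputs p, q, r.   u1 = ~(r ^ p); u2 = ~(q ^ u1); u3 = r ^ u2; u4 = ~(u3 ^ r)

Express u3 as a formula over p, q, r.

r ^ (~(q ^ (~(r ^ p))))

u1 = ~(r ^ p)
u2 = ~(q ^ u1) = ~(q ^ (~(r ^ p)))
u3 = r ^ u2 = r ^ (~(q ^ (~(r ^ p))))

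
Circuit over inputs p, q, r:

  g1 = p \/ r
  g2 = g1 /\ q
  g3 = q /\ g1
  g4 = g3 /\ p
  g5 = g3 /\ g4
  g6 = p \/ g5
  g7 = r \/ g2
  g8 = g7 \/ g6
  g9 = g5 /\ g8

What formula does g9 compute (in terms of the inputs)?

((q /\ (p \/ r)) /\ ((q /\ (p \/ r)) /\ p)) /\ ((r \/ ((p \/ r) /\ q)) \/ (p \/ ((q /\ (p \/ r)) /\ ((q /\ (p \/ r)) /\ p))))

g1 = p \/ r
g2 = g1 /\ q = (p \/ r) /\ q
g3 = q /\ g1 = q /\ (p \/ r)
g4 = g3 /\ p = (q /\ (p \/ r)) /\ p
g5 = g3 /\ g4 = (q /\ (p \/ r)) /\ ((q /\ (p \/ r)) /\ p)
g6 = p \/ g5 = p \/ ((q /\ (p \/ r)) /\ ((q /\ (p \/ r)) /\ p))
g7 = r \/ g2 = r \/ ((p \/ r) /\ q)
g8 = g7 \/ g6 = (r \/ ((p \/ r) /\ q)) \/ (p \/ ((q /\ (p \/ r)) /\ ((q /\ (p \/ r)) /\ p)))
g9 = g5 /\ g8 = ((q /\ (p \/ r)) /\ ((q /\ (p \/ r)) /\ p)) /\ ((r \/ ((p \/ r) /\ q)) \/ (p \/ ((q /\ (p \/ r)) /\ ((q /\ (p \/ r)) /\ p))))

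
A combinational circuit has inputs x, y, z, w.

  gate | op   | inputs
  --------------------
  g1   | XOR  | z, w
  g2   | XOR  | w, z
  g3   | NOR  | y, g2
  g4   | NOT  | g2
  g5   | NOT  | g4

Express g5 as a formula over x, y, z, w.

NOT NOT (w XOR z)

g2 = w XOR z
g4 = NOT g2 = NOT (w XOR z)
g5 = NOT g4 = NOT NOT (w XOR z)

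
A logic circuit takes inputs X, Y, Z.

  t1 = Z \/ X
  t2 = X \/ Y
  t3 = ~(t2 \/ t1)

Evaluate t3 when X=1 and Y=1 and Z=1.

0

t1 = 1 \/ 1 = 1
t2 = 1 \/ 1 = 1
t3 = ~(1 \/ 1) = 0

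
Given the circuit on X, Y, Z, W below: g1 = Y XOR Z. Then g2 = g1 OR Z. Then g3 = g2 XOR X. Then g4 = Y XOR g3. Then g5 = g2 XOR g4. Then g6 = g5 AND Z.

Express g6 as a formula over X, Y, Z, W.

g1 = Y XOR Z
g2 = g1 OR Z = (Y XOR Z) OR Z
g3 = g2 XOR X = ((Y XOR Z) OR Z) XOR X
g4 = Y XOR g3 = Y XOR (((Y XOR Z) OR Z) XOR X)
g5 = g2 XOR g4 = ((Y XOR Z) OR Z) XOR (Y XOR (((Y XOR Z) OR Z) XOR X))
g6 = g5 AND Z = (((Y XOR Z) OR Z) XOR (Y XOR (((Y XOR Z) OR Z) XOR X))) AND Z

(((Y XOR Z) OR Z) XOR (Y XOR (((Y XOR Z) OR Z) XOR X))) AND Z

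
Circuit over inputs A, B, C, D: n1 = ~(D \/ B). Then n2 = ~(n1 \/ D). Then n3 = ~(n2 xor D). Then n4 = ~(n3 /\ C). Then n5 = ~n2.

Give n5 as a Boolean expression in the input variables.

n1 = ~(D \/ B)
n2 = ~(n1 \/ D) = ~((~(D \/ B)) \/ D)
n5 = ~n2 = ~(~((~(D \/ B)) \/ D))

~(~((~(D \/ B)) \/ D))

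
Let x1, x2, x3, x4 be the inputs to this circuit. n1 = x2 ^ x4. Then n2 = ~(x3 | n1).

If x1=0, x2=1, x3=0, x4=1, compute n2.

n1 = 1 ^ 1 = 0
n2 = ~(0 | 0) = 1

1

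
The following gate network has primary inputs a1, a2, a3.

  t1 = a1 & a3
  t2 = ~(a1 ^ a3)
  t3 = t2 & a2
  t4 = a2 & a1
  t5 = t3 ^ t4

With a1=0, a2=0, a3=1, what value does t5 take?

t2 = ~(0 ^ 1) = 0
t3 = 0 & 0 = 0
t4 = 0 & 0 = 0
t5 = 0 ^ 0 = 0

0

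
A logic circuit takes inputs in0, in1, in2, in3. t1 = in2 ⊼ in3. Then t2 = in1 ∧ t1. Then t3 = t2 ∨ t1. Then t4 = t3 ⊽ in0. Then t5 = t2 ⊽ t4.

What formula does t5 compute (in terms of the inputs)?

t1 = in2 ⊼ in3
t2 = in1 ∧ t1 = in1 ∧ (in2 ⊼ in3)
t3 = t2 ∨ t1 = (in1 ∧ (in2 ⊼ in3)) ∨ (in2 ⊼ in3)
t4 = t3 ⊽ in0 = ((in1 ∧ (in2 ⊼ in3)) ∨ (in2 ⊼ in3)) ⊽ in0
t5 = t2 ⊽ t4 = (in1 ∧ (in2 ⊼ in3)) ⊽ (((in1 ∧ (in2 ⊼ in3)) ∨ (in2 ⊼ in3)) ⊽ in0)

(in1 ∧ (in2 ⊼ in3)) ⊽ (((in1 ∧ (in2 ⊼ in3)) ∨ (in2 ⊼ in3)) ⊽ in0)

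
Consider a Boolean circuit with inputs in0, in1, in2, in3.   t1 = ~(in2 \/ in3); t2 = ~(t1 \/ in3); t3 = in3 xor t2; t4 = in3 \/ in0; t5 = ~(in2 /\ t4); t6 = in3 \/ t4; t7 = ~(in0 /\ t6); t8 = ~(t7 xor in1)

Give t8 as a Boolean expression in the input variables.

t4 = in3 \/ in0
t6 = in3 \/ t4 = in3 \/ (in3 \/ in0)
t7 = ~(in0 /\ t6) = ~(in0 /\ (in3 \/ (in3 \/ in0)))
t8 = ~(t7 xor in1) = ~((~(in0 /\ (in3 \/ (in3 \/ in0)))) xor in1)

~((~(in0 /\ (in3 \/ (in3 \/ in0)))) xor in1)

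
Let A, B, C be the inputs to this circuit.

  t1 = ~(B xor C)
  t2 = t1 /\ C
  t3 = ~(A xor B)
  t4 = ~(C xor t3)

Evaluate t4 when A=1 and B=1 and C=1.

1

t3 = ~(1 xor 1) = 1
t4 = ~(1 xor 1) = 1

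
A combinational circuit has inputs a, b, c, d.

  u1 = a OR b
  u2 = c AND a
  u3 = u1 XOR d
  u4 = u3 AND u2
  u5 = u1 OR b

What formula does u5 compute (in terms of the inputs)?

u1 = a OR b
u5 = u1 OR b = (a OR b) OR b

(a OR b) OR b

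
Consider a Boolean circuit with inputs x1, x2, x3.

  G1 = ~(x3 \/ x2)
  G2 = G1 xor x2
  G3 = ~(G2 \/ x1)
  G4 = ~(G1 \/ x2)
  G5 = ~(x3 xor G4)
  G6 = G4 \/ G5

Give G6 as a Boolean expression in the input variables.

(~((~(x3 \/ x2)) \/ x2)) \/ (~(x3 xor (~((~(x3 \/ x2)) \/ x2))))

G1 = ~(x3 \/ x2)
G4 = ~(G1 \/ x2) = ~((~(x3 \/ x2)) \/ x2)
G5 = ~(x3 xor G4) = ~(x3 xor (~((~(x3 \/ x2)) \/ x2)))
G6 = G4 \/ G5 = (~((~(x3 \/ x2)) \/ x2)) \/ (~(x3 xor (~((~(x3 \/ x2)) \/ x2))))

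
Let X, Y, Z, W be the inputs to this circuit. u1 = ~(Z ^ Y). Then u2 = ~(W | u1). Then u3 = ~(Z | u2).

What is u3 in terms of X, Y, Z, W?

u1 = ~(Z ^ Y)
u2 = ~(W | u1) = ~(W | (~(Z ^ Y)))
u3 = ~(Z | u2) = ~(Z | (~(W | (~(Z ^ Y)))))

~(Z | (~(W | (~(Z ^ Y)))))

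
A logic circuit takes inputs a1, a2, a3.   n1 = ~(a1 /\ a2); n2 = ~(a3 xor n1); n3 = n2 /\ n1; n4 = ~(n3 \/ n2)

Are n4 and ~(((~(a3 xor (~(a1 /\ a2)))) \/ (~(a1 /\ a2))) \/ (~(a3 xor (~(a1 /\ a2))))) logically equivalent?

n1 = ~(a1 /\ a2)
n2 = ~(a3 xor n1) = ~(a3 xor (~(a1 /\ a2)))
n3 = n2 /\ n1 = (~(a3 xor (~(a1 /\ a2)))) /\ (~(a1 /\ a2))
n4 = ~(n3 \/ n2) = ~(((~(a3 xor (~(a1 /\ a2)))) /\ (~(a1 /\ a2))) \/ (~(a3 xor (~(a1 /\ a2)))))
At a1=0, a2=0, a3=0: circuit gives 1, formula gives 0.

No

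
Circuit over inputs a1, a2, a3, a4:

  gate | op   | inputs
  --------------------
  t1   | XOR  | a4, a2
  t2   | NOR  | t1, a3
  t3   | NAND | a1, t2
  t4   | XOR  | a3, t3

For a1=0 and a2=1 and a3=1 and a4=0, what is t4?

0

t1 = 0 XOR 1 = 1
t2 = 1 NOR 1 = 0
t3 = 0 NAND 0 = 1
t4 = 1 XOR 1 = 0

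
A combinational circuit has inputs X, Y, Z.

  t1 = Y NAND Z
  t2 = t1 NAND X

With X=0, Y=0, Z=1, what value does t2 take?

1

t1 = 0 NAND 1 = 1
t2 = 1 NAND 0 = 1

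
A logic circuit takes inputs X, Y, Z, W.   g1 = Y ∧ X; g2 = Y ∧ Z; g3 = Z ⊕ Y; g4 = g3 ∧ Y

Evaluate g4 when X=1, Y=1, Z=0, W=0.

1

g3 = 0 ⊕ 1 = 1
g4 = 1 ∧ 1 = 1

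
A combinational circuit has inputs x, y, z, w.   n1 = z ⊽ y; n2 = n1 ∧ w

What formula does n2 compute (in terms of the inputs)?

n1 = z ⊽ y
n2 = n1 ∧ w = (z ⊽ y) ∧ w

(z ⊽ y) ∧ w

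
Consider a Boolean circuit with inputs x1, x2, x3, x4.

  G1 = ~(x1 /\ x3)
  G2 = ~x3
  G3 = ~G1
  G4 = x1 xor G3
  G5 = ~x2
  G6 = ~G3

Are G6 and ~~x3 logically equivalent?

G1 = ~(x1 /\ x3)
G3 = ~G1 = ~(~(x1 /\ x3))
G6 = ~G3 = ~~(~(x1 /\ x3))
At x1=0, x2=0, x3=0, x4=0: circuit gives 1, formula gives 0.

No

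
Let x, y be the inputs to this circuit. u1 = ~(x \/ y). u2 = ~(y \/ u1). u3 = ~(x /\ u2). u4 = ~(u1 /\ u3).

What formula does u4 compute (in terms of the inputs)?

~((~(x \/ y)) /\ (~(x /\ (~(y \/ (~(x \/ y)))))))

u1 = ~(x \/ y)
u2 = ~(y \/ u1) = ~(y \/ (~(x \/ y)))
u3 = ~(x /\ u2) = ~(x /\ (~(y \/ (~(x \/ y)))))
u4 = ~(u1 /\ u3) = ~((~(x \/ y)) /\ (~(x /\ (~(y \/ (~(x \/ y)))))))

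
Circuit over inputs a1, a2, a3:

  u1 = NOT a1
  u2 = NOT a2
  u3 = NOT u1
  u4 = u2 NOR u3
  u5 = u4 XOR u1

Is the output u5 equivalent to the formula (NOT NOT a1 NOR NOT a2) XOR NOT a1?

u1 = NOT a1
u2 = NOT a2
u3 = NOT u1 = NOT NOT a1
u4 = u2 NOR u3 = NOT a2 NOR NOT NOT a1
u5 = u4 XOR u1 = (NOT a2 NOR NOT NOT a1) XOR NOT a1
At a1=0, a2=1, a3=0: circuit gives 0, formula gives 0.
At a1=0, a2=0, a3=0: circuit gives 1, formula gives 1.
Agrees on all 8 inputs.

Yes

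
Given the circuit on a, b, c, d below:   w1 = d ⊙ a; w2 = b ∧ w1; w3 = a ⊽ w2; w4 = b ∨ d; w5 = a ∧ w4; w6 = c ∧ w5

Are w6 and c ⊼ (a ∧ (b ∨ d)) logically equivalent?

No

w4 = b ∨ d
w5 = a ∧ w4 = a ∧ (b ∨ d)
w6 = c ∧ w5 = c ∧ (a ∧ (b ∨ d))
At a=0, b=0, c=0, d=0: circuit gives 0, formula gives 1.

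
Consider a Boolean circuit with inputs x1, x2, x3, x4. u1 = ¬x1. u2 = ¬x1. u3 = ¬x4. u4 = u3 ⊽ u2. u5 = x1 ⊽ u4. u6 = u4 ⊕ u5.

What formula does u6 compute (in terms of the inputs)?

u2 = ¬x1
u3 = ¬x4
u4 = u3 ⊽ u2 = ¬x4 ⊽ ¬x1
u5 = x1 ⊽ u4 = x1 ⊽ (¬x4 ⊽ ¬x1)
u6 = u4 ⊕ u5 = (¬x4 ⊽ ¬x1) ⊕ (x1 ⊽ (¬x4 ⊽ ¬x1))

(¬x4 ⊽ ¬x1) ⊕ (x1 ⊽ (¬x4 ⊽ ¬x1))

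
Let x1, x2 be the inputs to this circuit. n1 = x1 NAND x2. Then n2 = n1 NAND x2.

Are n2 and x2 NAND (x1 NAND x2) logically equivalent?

Yes

n1 = x1 NAND x2
n2 = n1 NAND x2 = (x1 NAND x2) NAND x2
At x1=0, x2=1: circuit gives 0, formula gives 0.
At x1=0, x2=0: circuit gives 1, formula gives 1.
Agrees on all 4 inputs.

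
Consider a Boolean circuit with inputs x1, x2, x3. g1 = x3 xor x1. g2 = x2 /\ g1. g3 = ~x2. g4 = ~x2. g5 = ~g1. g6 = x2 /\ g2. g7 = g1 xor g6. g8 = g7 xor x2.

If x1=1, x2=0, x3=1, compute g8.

g1 = 1 xor 1 = 0
g2 = 0 /\ 0 = 0
g6 = 0 /\ 0 = 0
g7 = 0 xor 0 = 0
g8 = 0 xor 0 = 0

0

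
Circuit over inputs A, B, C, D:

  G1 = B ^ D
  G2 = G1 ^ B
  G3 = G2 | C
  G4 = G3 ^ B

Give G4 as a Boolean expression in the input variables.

(((B ^ D) ^ B) | C) ^ B

G1 = B ^ D
G2 = G1 ^ B = (B ^ D) ^ B
G3 = G2 | C = ((B ^ D) ^ B) | C
G4 = G3 ^ B = (((B ^ D) ^ B) | C) ^ B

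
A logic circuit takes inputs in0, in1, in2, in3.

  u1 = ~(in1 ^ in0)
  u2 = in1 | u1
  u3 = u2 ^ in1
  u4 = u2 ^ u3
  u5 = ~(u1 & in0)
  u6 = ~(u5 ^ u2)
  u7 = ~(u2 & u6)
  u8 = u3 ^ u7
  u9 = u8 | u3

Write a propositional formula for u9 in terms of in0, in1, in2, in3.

(((in1 | (~(in1 ^ in0))) ^ in1) ^ (~((in1 | (~(in1 ^ in0))) & (~((~((~(in1 ^ in0)) & in0)) ^ (in1 | (~(in1 ^ in0)))))))) | ((in1 | (~(in1 ^ in0))) ^ in1)

u1 = ~(in1 ^ in0)
u2 = in1 | u1 = in1 | (~(in1 ^ in0))
u3 = u2 ^ in1 = (in1 | (~(in1 ^ in0))) ^ in1
u5 = ~(u1 & in0) = ~((~(in1 ^ in0)) & in0)
u6 = ~(u5 ^ u2) = ~((~((~(in1 ^ in0)) & in0)) ^ (in1 | (~(in1 ^ in0))))
u7 = ~(u2 & u6) = ~((in1 | (~(in1 ^ in0))) & (~((~((~(in1 ^ in0)) & in0)) ^ (in1 | (~(in1 ^ in0))))))
u8 = u3 ^ u7 = ((in1 | (~(in1 ^ in0))) ^ in1) ^ (~((in1 | (~(in1 ^ in0))) & (~((~((~(in1 ^ in0)) & in0)) ^ (in1 | (~(in1 ^ in0)))))))
u9 = u8 | u3 = (((in1 | (~(in1 ^ in0))) ^ in1) ^ (~((in1 | (~(in1 ^ in0))) & (~((~((~(in1 ^ in0)) & in0)) ^ (in1 | (~(in1 ^ in0)))))))) | ((in1 | (~(in1 ^ in0))) ^ in1)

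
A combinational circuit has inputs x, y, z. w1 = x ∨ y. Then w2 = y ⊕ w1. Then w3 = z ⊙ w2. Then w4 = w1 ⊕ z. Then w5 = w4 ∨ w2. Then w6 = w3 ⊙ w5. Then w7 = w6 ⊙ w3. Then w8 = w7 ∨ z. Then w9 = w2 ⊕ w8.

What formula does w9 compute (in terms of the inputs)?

(y ⊕ (x ∨ y)) ⊕ ((((z ⊙ (y ⊕ (x ∨ y))) ⊙ (((x ∨ y) ⊕ z) ∨ (y ⊕ (x ∨ y)))) ⊙ (z ⊙ (y ⊕ (x ∨ y)))) ∨ z)

w1 = x ∨ y
w2 = y ⊕ w1 = y ⊕ (x ∨ y)
w3 = z ⊙ w2 = z ⊙ (y ⊕ (x ∨ y))
w4 = w1 ⊕ z = (x ∨ y) ⊕ z
w5 = w4 ∨ w2 = ((x ∨ y) ⊕ z) ∨ (y ⊕ (x ∨ y))
w6 = w3 ⊙ w5 = (z ⊙ (y ⊕ (x ∨ y))) ⊙ (((x ∨ y) ⊕ z) ∨ (y ⊕ (x ∨ y)))
w7 = w6 ⊙ w3 = ((z ⊙ (y ⊕ (x ∨ y))) ⊙ (((x ∨ y) ⊕ z) ∨ (y ⊕ (x ∨ y)))) ⊙ (z ⊙ (y ⊕ (x ∨ y)))
w8 = w7 ∨ z = (((z ⊙ (y ⊕ (x ∨ y))) ⊙ (((x ∨ y) ⊕ z) ∨ (y ⊕ (x ∨ y)))) ⊙ (z ⊙ (y ⊕ (x ∨ y)))) ∨ z
w9 = w2 ⊕ w8 = (y ⊕ (x ∨ y)) ⊕ ((((z ⊙ (y ⊕ (x ∨ y))) ⊙ (((x ∨ y) ⊕ z) ∨ (y ⊕ (x ∨ y)))) ⊙ (z ⊙ (y ⊕ (x ∨ y)))) ∨ z)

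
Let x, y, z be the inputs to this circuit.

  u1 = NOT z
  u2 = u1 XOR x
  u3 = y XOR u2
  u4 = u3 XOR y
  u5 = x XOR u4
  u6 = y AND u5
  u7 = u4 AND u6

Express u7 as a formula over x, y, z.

u1 = NOT z
u2 = u1 XOR x = NOT z XOR x
u3 = y XOR u2 = y XOR (NOT z XOR x)
u4 = u3 XOR y = (y XOR (NOT z XOR x)) XOR y
u5 = x XOR u4 = x XOR ((y XOR (NOT z XOR x)) XOR y)
u6 = y AND u5 = y AND (x XOR ((y XOR (NOT z XOR x)) XOR y))
u7 = u4 AND u6 = ((y XOR (NOT z XOR x)) XOR y) AND (y AND (x XOR ((y XOR (NOT z XOR x)) XOR y)))

((y XOR (NOT z XOR x)) XOR y) AND (y AND (x XOR ((y XOR (NOT z XOR x)) XOR y)))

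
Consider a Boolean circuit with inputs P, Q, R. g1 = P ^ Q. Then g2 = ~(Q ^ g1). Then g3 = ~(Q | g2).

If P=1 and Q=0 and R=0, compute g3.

1

g1 = 1 ^ 0 = 1
g2 = ~(0 ^ 1) = 0
g3 = ~(0 | 0) = 1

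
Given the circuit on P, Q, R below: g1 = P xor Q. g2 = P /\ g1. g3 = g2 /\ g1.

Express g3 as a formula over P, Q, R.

(P /\ (P xor Q)) /\ (P xor Q)

g1 = P xor Q
g2 = P /\ g1 = P /\ (P xor Q)
g3 = g2 /\ g1 = (P /\ (P xor Q)) /\ (P xor Q)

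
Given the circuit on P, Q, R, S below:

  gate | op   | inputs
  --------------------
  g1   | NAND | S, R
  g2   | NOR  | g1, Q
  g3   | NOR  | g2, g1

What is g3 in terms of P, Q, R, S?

g1 = S NAND R
g2 = g1 NOR Q = (S NAND R) NOR Q
g3 = g2 NOR g1 = ((S NAND R) NOR Q) NOR (S NAND R)

((S NAND R) NOR Q) NOR (S NAND R)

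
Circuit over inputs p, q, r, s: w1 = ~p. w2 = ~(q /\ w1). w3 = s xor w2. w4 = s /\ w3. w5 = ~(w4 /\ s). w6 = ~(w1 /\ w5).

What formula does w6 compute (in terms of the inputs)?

~(~p /\ (~((s /\ (s xor (~(q /\ ~p)))) /\ s)))

w1 = ~p
w2 = ~(q /\ w1) = ~(q /\ ~p)
w3 = s xor w2 = s xor (~(q /\ ~p))
w4 = s /\ w3 = s /\ (s xor (~(q /\ ~p)))
w5 = ~(w4 /\ s) = ~((s /\ (s xor (~(q /\ ~p)))) /\ s)
w6 = ~(w1 /\ w5) = ~(~p /\ (~((s /\ (s xor (~(q /\ ~p)))) /\ s)))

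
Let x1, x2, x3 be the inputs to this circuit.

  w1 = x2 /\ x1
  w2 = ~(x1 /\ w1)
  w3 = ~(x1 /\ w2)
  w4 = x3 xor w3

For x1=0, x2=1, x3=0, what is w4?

w1 = 1 /\ 0 = 0
w2 = ~(0 /\ 0) = 1
w3 = ~(0 /\ 1) = 1
w4 = 0 xor 1 = 1

1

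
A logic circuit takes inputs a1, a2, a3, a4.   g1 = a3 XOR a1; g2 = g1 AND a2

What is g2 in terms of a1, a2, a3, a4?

g1 = a3 XOR a1
g2 = g1 AND a2 = (a3 XOR a1) AND a2

(a3 XOR a1) AND a2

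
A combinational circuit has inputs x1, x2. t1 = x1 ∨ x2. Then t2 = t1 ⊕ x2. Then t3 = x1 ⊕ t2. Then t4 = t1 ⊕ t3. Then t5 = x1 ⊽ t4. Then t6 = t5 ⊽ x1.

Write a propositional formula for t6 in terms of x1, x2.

(x1 ⊽ ((x1 ∨ x2) ⊕ (x1 ⊕ ((x1 ∨ x2) ⊕ x2)))) ⊽ x1

t1 = x1 ∨ x2
t2 = t1 ⊕ x2 = (x1 ∨ x2) ⊕ x2
t3 = x1 ⊕ t2 = x1 ⊕ ((x1 ∨ x2) ⊕ x2)
t4 = t1 ⊕ t3 = (x1 ∨ x2) ⊕ (x1 ⊕ ((x1 ∨ x2) ⊕ x2))
t5 = x1 ⊽ t4 = x1 ⊽ ((x1 ∨ x2) ⊕ (x1 ⊕ ((x1 ∨ x2) ⊕ x2)))
t6 = t5 ⊽ x1 = (x1 ⊽ ((x1 ∨ x2) ⊕ (x1 ⊕ ((x1 ∨ x2) ⊕ x2)))) ⊽ x1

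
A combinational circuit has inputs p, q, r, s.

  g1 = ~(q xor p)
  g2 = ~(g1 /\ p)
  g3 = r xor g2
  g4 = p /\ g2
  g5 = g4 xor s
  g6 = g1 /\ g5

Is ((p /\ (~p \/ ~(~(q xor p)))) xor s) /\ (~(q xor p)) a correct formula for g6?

Yes

g1 = ~(q xor p)
g2 = ~(g1 /\ p) = ~((~(q xor p)) /\ p)
g4 = p /\ g2 = p /\ (~((~(q xor p)) /\ p))
g5 = g4 xor s = (p /\ (~((~(q xor p)) /\ p))) xor s
g6 = g1 /\ g5 = (~(q xor p)) /\ ((p /\ (~((~(q xor p)) /\ p))) xor s)
At p=0, q=0, r=0, s=0: circuit gives 0, formula gives 0.
At p=0, q=0, r=0, s=1: circuit gives 1, formula gives 1.
Agrees on all 16 inputs.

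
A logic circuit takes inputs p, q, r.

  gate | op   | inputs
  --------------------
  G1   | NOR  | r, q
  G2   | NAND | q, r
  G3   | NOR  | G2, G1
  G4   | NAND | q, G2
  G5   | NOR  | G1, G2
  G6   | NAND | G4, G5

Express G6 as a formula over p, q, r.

G1 = r NOR q
G2 = q NAND r
G4 = q NAND G2 = q NAND (q NAND r)
G5 = G1 NOR G2 = (r NOR q) NOR (q NAND r)
G6 = G4 NAND G5 = (q NAND (q NAND r)) NAND ((r NOR q) NOR (q NAND r))

(q NAND (q NAND r)) NAND ((r NOR q) NOR (q NAND r))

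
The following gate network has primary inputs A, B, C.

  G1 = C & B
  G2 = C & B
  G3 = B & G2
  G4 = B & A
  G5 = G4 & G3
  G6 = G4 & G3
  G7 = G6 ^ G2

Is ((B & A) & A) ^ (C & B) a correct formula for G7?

G2 = C & B
G3 = B & G2 = B & (C & B)
G4 = B & A
G6 = G4 & G3 = (B & A) & (B & (C & B))
G7 = G6 ^ G2 = ((B & A) & (B & (C & B))) ^ (C & B)
At A=1, B=1, C=0: circuit gives 0, formula gives 1.

No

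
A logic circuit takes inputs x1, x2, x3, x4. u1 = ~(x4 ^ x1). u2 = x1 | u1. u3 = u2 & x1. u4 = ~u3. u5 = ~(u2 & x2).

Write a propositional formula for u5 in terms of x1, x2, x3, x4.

~((x1 | (~(x4 ^ x1))) & x2)

u1 = ~(x4 ^ x1)
u2 = x1 | u1 = x1 | (~(x4 ^ x1))
u5 = ~(u2 & x2) = ~((x1 | (~(x4 ^ x1))) & x2)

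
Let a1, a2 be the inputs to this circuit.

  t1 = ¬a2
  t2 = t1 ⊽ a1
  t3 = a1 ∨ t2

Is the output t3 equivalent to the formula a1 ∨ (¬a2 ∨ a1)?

t1 = ¬a2
t2 = t1 ⊽ a1 = ¬a2 ⊽ a1
t3 = a1 ∨ t2 = a1 ∨ (¬a2 ⊽ a1)
At a1=0, a2=0: circuit gives 0, formula gives 1.

No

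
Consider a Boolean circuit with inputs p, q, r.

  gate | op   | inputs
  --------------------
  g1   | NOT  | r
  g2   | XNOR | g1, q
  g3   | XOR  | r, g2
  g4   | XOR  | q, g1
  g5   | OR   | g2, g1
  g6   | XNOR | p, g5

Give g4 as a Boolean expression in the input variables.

g1 = NOT r
g4 = q XOR g1 = q XOR NOT r

q XOR NOT r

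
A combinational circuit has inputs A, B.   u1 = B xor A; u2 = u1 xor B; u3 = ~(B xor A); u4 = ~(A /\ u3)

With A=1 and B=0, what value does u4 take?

1

u3 = ~(0 xor 1) = 0
u4 = ~(1 /\ 0) = 1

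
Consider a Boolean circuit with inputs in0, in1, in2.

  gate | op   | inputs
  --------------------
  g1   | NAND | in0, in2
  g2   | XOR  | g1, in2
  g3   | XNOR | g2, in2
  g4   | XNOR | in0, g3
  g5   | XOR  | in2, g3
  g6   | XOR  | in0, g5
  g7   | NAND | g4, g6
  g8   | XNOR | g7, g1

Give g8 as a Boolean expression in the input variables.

((in0 XNOR (((in0 NAND in2) XOR in2) XNOR in2)) NAND (in0 XOR (in2 XOR (((in0 NAND in2) XOR in2) XNOR in2)))) XNOR (in0 NAND in2)

g1 = in0 NAND in2
g2 = g1 XOR in2 = (in0 NAND in2) XOR in2
g3 = g2 XNOR in2 = ((in0 NAND in2) XOR in2) XNOR in2
g4 = in0 XNOR g3 = in0 XNOR (((in0 NAND in2) XOR in2) XNOR in2)
g5 = in2 XOR g3 = in2 XOR (((in0 NAND in2) XOR in2) XNOR in2)
g6 = in0 XOR g5 = in0 XOR (in2 XOR (((in0 NAND in2) XOR in2) XNOR in2))
g7 = g4 NAND g6 = (in0 XNOR (((in0 NAND in2) XOR in2) XNOR in2)) NAND (in0 XOR (in2 XOR (((in0 NAND in2) XOR in2) XNOR in2)))
g8 = g7 XNOR g1 = ((in0 XNOR (((in0 NAND in2) XOR in2) XNOR in2)) NAND (in0 XOR (in2 XOR (((in0 NAND in2) XOR in2) XNOR in2)))) XNOR (in0 NAND in2)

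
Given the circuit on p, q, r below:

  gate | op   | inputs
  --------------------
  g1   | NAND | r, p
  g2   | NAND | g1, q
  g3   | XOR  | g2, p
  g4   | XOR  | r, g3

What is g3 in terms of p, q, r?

((r NAND p) NAND q) XOR p

g1 = r NAND p
g2 = g1 NAND q = (r NAND p) NAND q
g3 = g2 XOR p = ((r NAND p) NAND q) XOR p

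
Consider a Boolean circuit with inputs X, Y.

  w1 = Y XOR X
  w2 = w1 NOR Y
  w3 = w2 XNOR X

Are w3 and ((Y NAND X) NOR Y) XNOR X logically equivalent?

No

w1 = Y XOR X
w2 = w1 NOR Y = (Y XOR X) NOR Y
w3 = w2 XNOR X = ((Y XOR X) NOR Y) XNOR X
At X=0, Y=0: circuit gives 0, formula gives 1.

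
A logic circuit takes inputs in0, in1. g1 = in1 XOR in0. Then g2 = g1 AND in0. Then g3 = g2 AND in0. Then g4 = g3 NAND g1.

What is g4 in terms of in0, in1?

g1 = in1 XOR in0
g2 = g1 AND in0 = (in1 XOR in0) AND in0
g3 = g2 AND in0 = ((in1 XOR in0) AND in0) AND in0
g4 = g3 NAND g1 = (((in1 XOR in0) AND in0) AND in0) NAND (in1 XOR in0)

(((in1 XOR in0) AND in0) AND in0) NAND (in1 XOR in0)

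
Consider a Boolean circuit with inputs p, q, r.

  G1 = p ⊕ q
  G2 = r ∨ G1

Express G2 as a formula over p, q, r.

G1 = p ⊕ q
G2 = r ∨ G1 = r ∨ (p ⊕ q)

r ∨ (p ⊕ q)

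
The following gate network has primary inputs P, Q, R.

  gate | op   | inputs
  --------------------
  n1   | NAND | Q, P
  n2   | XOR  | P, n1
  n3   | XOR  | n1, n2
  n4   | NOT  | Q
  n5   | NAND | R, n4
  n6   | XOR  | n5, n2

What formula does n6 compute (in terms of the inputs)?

(R NAND NOT Q) XOR (P XOR (Q NAND P))

n1 = Q NAND P
n2 = P XOR n1 = P XOR (Q NAND P)
n4 = NOT Q
n5 = R NAND n4 = R NAND NOT Q
n6 = n5 XOR n2 = (R NAND NOT Q) XOR (P XOR (Q NAND P))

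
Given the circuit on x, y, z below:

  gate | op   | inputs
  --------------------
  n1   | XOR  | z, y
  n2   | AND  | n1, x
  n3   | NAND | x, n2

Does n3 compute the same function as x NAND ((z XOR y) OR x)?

n1 = z XOR y
n2 = n1 AND x = (z XOR y) AND x
n3 = x NAND n2 = x NAND ((z XOR y) AND x)
At x=1, y=0, z=0: circuit gives 1, formula gives 0.

No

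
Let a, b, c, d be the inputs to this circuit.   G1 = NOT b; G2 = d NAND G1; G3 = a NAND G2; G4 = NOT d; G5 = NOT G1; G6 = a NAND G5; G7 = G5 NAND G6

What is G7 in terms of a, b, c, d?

G1 = NOT b
G5 = NOT G1 = NOT NOT b
G6 = a NAND G5 = a NAND NOT NOT b
G7 = G5 NAND G6 = NOT NOT b NAND (a NAND NOT NOT b)

NOT NOT b NAND (a NAND NOT NOT b)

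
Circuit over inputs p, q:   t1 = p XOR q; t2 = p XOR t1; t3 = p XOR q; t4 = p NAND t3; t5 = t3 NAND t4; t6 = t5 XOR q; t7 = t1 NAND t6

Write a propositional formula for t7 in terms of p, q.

t1 = p XOR q
t3 = p XOR q
t4 = p NAND t3 = p NAND (p XOR q)
t5 = t3 NAND t4 = (p XOR q) NAND (p NAND (p XOR q))
t6 = t5 XOR q = ((p XOR q) NAND (p NAND (p XOR q))) XOR q
t7 = t1 NAND t6 = (p XOR q) NAND (((p XOR q) NAND (p NAND (p XOR q))) XOR q)

(p XOR q) NAND (((p XOR q) NAND (p NAND (p XOR q))) XOR q)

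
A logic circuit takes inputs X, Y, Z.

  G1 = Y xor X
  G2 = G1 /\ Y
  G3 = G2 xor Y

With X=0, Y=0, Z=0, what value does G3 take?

0

G1 = 0 xor 0 = 0
G2 = 0 /\ 0 = 0
G3 = 0 xor 0 = 0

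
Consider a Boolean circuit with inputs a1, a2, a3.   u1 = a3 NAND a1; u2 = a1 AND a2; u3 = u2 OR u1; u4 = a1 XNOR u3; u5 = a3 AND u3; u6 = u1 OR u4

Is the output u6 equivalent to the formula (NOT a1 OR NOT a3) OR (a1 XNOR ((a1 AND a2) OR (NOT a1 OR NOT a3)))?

Yes

u1 = a3 NAND a1
u2 = a1 AND a2
u3 = u2 OR u1 = (a1 AND a2) OR (a3 NAND a1)
u4 = a1 XNOR u3 = a1 XNOR ((a1 AND a2) OR (a3 NAND a1))
u6 = u1 OR u4 = (a3 NAND a1) OR (a1 XNOR ((a1 AND a2) OR (a3 NAND a1)))
At a1=1, a2=0, a3=1: circuit gives 0, formula gives 0.
At a1=0, a2=0, a3=0: circuit gives 1, formula gives 1.
Agrees on all 8 inputs.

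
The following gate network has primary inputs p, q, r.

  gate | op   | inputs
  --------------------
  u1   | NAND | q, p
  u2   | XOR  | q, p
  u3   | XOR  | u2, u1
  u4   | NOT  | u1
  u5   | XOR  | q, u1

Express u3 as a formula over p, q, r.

u1 = q NAND p
u2 = q XOR p
u3 = u2 XOR u1 = (q XOR p) XOR (q NAND p)

(q XOR p) XOR (q NAND p)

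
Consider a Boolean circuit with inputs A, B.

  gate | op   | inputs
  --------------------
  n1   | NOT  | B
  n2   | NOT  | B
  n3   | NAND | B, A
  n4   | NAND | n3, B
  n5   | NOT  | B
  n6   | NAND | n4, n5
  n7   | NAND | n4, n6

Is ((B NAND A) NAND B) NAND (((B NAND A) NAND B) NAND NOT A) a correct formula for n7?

n3 = B NAND A
n4 = n3 NAND B = (B NAND A) NAND B
n5 = NOT B
n6 = n4 NAND n5 = ((B NAND A) NAND B) NAND NOT B
n7 = n4 NAND n6 = ((B NAND A) NAND B) NAND (((B NAND A) NAND B) NAND NOT B)
At A=1, B=0: circuit gives 1, formula gives 0.

No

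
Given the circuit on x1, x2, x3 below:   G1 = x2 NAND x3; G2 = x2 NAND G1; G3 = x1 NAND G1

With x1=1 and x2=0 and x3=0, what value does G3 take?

0

G1 = 0 NAND 0 = 1
G3 = 1 NAND 1 = 0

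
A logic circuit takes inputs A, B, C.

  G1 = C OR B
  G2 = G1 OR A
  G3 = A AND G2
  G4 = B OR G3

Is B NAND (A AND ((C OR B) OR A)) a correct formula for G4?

No

G1 = C OR B
G2 = G1 OR A = (C OR B) OR A
G3 = A AND G2 = A AND ((C OR B) OR A)
G4 = B OR G3 = B OR (A AND ((C OR B) OR A))
At A=0, B=0, C=0: circuit gives 0, formula gives 1.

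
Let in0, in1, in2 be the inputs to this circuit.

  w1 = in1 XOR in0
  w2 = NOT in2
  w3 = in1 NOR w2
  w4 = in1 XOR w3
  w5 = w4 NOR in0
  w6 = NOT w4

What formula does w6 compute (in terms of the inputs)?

NOT (in1 XOR (in1 NOR NOT in2))

w2 = NOT in2
w3 = in1 NOR w2 = in1 NOR NOT in2
w4 = in1 XOR w3 = in1 XOR (in1 NOR NOT in2)
w6 = NOT w4 = NOT (in1 XOR (in1 NOR NOT in2))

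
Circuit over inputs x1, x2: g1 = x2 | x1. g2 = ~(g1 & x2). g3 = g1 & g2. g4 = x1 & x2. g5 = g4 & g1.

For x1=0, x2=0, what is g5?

0

g1 = 0 | 0 = 0
g4 = 0 & 0 = 0
g5 = 0 & 0 = 0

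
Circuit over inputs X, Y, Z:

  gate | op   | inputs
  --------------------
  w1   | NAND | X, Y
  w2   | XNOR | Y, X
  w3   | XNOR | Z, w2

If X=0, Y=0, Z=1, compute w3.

1

w2 = 0 XNOR 0 = 1
w3 = 1 XNOR 1 = 1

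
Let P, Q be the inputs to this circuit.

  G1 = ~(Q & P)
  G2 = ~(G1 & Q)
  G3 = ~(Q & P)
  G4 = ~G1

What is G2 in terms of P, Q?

~((~(Q & P)) & Q)

G1 = ~(Q & P)
G2 = ~(G1 & Q) = ~((~(Q & P)) & Q)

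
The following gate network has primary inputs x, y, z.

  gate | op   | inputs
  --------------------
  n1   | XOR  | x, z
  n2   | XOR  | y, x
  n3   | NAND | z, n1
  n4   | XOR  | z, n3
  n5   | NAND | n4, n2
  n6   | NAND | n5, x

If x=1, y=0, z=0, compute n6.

n1 = 1 XOR 0 = 1
n2 = 0 XOR 1 = 1
n3 = 0 NAND 1 = 1
n4 = 0 XOR 1 = 1
n5 = 1 NAND 1 = 0
n6 = 0 NAND 1 = 1

1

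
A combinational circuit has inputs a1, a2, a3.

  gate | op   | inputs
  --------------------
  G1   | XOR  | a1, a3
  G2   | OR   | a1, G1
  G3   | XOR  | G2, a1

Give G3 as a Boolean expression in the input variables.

G1 = a1 XOR a3
G2 = a1 OR G1 = a1 OR (a1 XOR a3)
G3 = G2 XOR a1 = (a1 OR (a1 XOR a3)) XOR a1

(a1 OR (a1 XOR a3)) XOR a1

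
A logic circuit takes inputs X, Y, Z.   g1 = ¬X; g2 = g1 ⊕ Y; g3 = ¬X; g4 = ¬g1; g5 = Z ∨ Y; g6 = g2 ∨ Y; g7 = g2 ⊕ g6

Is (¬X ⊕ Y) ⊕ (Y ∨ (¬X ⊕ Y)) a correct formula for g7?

Yes

g1 = ¬X
g2 = g1 ⊕ Y = ¬X ⊕ Y
g6 = g2 ∨ Y = (¬X ⊕ Y) ∨ Y
g7 = g2 ⊕ g6 = (¬X ⊕ Y) ⊕ ((¬X ⊕ Y) ∨ Y)
At X=0, Y=0, Z=0: circuit gives 0, formula gives 0.
At X=0, Y=1, Z=0: circuit gives 1, formula gives 1.
Agrees on all 8 inputs.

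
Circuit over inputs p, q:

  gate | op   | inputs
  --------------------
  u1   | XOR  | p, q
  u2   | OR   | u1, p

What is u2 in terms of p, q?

u1 = p XOR q
u2 = u1 OR p = (p XOR q) OR p

(p XOR q) OR p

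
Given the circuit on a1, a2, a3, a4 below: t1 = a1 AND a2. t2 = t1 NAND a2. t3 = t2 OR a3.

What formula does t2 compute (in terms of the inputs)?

t1 = a1 AND a2
t2 = t1 NAND a2 = (a1 AND a2) NAND a2

(a1 AND a2) NAND a2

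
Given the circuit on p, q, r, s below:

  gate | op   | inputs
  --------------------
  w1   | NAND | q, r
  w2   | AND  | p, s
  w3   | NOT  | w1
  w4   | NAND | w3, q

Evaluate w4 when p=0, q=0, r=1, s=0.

1

w1 = 0 NAND 1 = 1
w3 = NOT 1 = 0
w4 = 0 NAND 0 = 1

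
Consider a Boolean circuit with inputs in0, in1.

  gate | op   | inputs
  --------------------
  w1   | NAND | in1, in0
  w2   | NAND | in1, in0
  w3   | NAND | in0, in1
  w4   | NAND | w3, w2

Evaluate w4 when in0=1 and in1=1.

w2 = 1 NAND 1 = 0
w3 = 1 NAND 1 = 0
w4 = 0 NAND 0 = 1

1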